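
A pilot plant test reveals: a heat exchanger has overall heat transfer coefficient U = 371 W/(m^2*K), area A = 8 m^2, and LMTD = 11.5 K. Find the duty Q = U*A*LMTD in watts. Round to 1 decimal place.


Q = U * A * LMTD
Q = 371 * 8 * 11.5
Q = 34132.0 W


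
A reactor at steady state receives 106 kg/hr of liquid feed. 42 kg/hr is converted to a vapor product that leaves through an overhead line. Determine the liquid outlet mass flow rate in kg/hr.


Steady-state mass balance on the main outlet: F_out = F_in - F_removed
F_out = 106 - 42
F_out = 64 kg/hr


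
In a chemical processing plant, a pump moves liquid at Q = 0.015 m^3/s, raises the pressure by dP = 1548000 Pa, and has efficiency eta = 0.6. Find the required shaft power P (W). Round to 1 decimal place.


P = Q * dP / eta
P = 0.015 * 1548000 / 0.6
P = 23220.0 / 0.6
P = 38700.0 W


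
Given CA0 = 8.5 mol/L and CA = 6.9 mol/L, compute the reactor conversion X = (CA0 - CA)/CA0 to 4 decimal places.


X = (CA0 - CA) / CA0
X = (8.5 - 6.9) / 8.5
X = 1.6 / 8.5
X = 0.1882


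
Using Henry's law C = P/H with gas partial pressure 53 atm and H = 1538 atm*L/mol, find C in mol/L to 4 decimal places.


C = P / H
C = 53 / 1538
C = 0.0345 mol/L


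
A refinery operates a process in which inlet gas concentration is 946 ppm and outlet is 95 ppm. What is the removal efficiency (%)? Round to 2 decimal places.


Efficiency = (G_in - G_out) / G_in * 100%
Efficiency = (946 - 95) / 946 * 100
Efficiency = 851 / 946 * 100
Efficiency = 89.96%


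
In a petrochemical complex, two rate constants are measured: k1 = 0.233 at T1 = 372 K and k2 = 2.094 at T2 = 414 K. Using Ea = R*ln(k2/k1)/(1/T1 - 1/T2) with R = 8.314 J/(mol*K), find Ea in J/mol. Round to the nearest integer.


Ea = R * ln(k2/k1) / (1/T1 - 1/T2)
ln(k2/k1) = ln(2.094/0.233) = 2.1957929
1/T1 - 1/T2 = 1/372 - 1/414 = 0.000272713106
Ea = 8.314 * 2.1957929 / 0.000272713106
Ea = 66941 J/mol


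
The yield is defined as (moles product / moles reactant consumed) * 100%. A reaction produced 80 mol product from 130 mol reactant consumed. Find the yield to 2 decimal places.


Yield = (moles product / moles consumed) * 100%
Yield = (80 / 130) * 100
Yield = 0.6154 * 100
Yield = 61.54%


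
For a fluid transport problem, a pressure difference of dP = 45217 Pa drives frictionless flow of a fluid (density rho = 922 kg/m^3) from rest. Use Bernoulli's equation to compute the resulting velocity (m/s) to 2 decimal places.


v = sqrt(2*dP/rho)
v = sqrt(2*45217/922)
v = sqrt(98.084599)
v = 9.90 m/s


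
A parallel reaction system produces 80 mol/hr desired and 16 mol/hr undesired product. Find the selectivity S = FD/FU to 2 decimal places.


S = desired product rate / undesired product rate
S = 80 / 16
S = 5.00


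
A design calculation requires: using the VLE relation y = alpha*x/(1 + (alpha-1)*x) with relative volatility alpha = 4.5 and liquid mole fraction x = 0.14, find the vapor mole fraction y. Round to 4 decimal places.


y = alpha*x / (1 + (alpha-1)*x)
y = 4.5*0.14 / (1 + (4.5-1)*0.14)
y = 0.63 / (1 + 0.49)
y = 0.63 / 1.49
y = 0.4228


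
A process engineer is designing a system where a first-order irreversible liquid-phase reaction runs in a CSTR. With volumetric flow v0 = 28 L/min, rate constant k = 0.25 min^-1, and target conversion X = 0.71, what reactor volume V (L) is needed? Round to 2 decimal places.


V = v0 * X / (k * (1 - X))
V = 28 * 0.71 / (0.25 * (1 - 0.71))
V = 19.88 / (0.25 * 0.29)
V = 19.88 / 0.0725
V = 274.21 L


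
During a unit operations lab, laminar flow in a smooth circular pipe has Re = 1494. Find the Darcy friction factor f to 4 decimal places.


f = 64 / Re
f = 64 / 1494
f = 0.0428


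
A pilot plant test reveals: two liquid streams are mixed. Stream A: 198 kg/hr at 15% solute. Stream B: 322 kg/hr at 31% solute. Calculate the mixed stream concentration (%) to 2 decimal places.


Mass balance on solute: F1*x1 + F2*x2 = F3*x3
F3 = F1 + F2 = 198 + 322 = 520 kg/hr
x3 = (F1*x1 + F2*x2)/F3
x3 = (198*0.15 + 322*0.31) / 520
x3 = 24.91%


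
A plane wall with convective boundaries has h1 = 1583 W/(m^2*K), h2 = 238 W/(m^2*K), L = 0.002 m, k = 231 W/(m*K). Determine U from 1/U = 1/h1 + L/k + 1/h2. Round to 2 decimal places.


1/U = 1/h1 + L/k + 1/h2
1/U = 1/1583 + 0.002/231 + 1/238
1/U = 0.0006317119 + 8.658e-06 + 0.0042016807
1/U = 0.0048420506
U = 206.52 W/(m^2*K)


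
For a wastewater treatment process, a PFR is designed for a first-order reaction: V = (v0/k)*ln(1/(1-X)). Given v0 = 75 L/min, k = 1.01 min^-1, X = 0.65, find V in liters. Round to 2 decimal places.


V = (v0/k) * ln(1/(1-X))
V = (75/1.01) * ln(1/(1-0.65))
V = 74.257426 * ln(2.857143)
V = 74.257426 * 1.049822
V = 77.96 L


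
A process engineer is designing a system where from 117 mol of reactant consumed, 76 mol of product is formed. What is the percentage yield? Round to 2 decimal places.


Yield = (moles product / moles consumed) * 100%
Yield = (76 / 117) * 100
Yield = 0.6496 * 100
Yield = 64.96%


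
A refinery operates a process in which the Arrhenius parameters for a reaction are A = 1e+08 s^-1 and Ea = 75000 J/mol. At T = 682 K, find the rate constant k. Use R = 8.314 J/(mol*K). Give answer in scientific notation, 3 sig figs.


k = A * exp(-Ea/(R*T))
k = 1e+08 * exp(-75000 / (8.314 * 682))
k = 1e+08 * exp(-13.227168)
k = 1.80e+02


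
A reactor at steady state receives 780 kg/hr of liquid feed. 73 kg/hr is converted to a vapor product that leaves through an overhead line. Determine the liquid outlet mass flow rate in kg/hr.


Steady-state mass balance on the main outlet: F_out = F_in - F_removed
F_out = 780 - 73
F_out = 707 kg/hr


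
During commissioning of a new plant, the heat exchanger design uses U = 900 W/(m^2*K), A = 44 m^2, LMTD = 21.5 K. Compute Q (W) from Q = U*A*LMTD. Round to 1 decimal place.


Q = U * A * LMTD
Q = 900 * 44 * 21.5
Q = 851400.0 W


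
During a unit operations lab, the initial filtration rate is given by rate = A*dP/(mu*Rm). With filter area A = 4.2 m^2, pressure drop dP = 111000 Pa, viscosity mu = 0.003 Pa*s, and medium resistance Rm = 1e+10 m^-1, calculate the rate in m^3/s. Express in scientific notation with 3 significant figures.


rate = A * dP / (mu * Rm)
rate = 4.2 * 111000 / (0.003 * 1e+10)
rate = 466200.0 / 3.000e+07
rate = 1.55e-02 m^3/s


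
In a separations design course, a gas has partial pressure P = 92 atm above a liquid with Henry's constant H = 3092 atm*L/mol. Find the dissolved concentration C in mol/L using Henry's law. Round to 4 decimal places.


C = P / H
C = 92 / 3092
C = 0.0298 mol/L


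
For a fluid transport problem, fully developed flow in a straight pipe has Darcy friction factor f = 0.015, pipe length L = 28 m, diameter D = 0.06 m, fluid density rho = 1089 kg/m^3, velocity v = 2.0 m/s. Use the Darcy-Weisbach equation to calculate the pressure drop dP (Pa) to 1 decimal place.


dP = f * (L/D) * (rho*v^2/2)
dP = 0.015 * (28/0.06) * (1089*2.0^2/2)
L/D = 466.66666667
rho*v^2/2 = 1089*4.0/2 = 2178.0
dP = 0.015 * 466.66666667 * 2178.0
dP = 15246.0 Pa


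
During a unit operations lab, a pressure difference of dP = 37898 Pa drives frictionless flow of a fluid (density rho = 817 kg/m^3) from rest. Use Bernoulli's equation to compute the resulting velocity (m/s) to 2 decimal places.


v = sqrt(2*dP/rho)
v = sqrt(2*37898/817)
v = sqrt(92.773562)
v = 9.63 m/s


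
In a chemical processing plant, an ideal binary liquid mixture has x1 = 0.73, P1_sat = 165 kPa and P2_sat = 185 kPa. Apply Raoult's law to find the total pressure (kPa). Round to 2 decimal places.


P = x1*P1_sat + x2*P2_sat
x2 = 1 - x1 = 1 - 0.73 = 0.27
P = 0.73*165 + 0.27*185
P = 120.45 + 49.95
P = 170.40 kPa


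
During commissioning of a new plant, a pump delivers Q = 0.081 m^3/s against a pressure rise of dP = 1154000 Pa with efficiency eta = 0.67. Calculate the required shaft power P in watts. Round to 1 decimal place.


P = Q * dP / eta
P = 0.081 * 1154000 / 0.67
P = 93474.0 / 0.67
P = 139513.4 W


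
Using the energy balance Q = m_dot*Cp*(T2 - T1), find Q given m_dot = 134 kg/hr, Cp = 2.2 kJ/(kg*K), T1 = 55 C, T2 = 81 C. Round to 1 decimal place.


Q = m_dot * Cp * (T2 - T1)
Q = 134 * 2.2 * (81 - 55)
Q = 134 * 2.2 * 26
Q = 7664.8 kJ/hr


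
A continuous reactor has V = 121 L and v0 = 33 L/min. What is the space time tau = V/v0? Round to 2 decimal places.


tau = V / v0
tau = 121 / 33
tau = 3.67 min


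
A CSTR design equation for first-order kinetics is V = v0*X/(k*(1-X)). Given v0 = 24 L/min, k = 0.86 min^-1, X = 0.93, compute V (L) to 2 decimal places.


V = v0 * X / (k * (1 - X))
V = 24 * 0.93 / (0.86 * (1 - 0.93))
V = 22.32 / (0.86 * 0.07)
V = 22.32 / 0.0602
V = 370.76 L


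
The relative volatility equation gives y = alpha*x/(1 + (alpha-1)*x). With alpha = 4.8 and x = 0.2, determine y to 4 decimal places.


y = alpha*x / (1 + (alpha-1)*x)
y = 4.8*0.2 / (1 + (4.8-1)*0.2)
y = 0.96 / (1 + 0.76)
y = 0.96 / 1.76
y = 0.5455


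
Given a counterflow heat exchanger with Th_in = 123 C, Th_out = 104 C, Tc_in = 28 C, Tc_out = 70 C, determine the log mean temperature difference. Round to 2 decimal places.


dT1 = Th_in - Tc_out = 123 - 70 = 53
dT2 = Th_out - Tc_in = 104 - 28 = 76
LMTD = (dT1 - dT2) / ln(dT1/dT2)
LMTD = (53 - 76) / ln(53/76)
LMTD = 63.81 K


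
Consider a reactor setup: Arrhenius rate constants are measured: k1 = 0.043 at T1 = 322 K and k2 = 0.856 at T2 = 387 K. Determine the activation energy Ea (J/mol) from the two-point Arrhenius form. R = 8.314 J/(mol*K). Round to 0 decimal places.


Ea = R * ln(k2/k1) / (1/T1 - 1/T2)
ln(k2/k1) = ln(0.856/0.043) = 2.9910703
1/T1 - 1/T2 = 1/322 - 1/387 = 0.000521610734
Ea = 8.314 * 2.9910703 / 0.000521610734
Ea = 47675 J/mol


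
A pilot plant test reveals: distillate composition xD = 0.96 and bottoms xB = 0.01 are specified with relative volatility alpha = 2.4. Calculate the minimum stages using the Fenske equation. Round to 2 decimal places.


N_min = ln((xD*(1-xB))/(xB*(1-xD))) / ln(alpha)
Numerator inside ln: 0.9504 / 0.0004 = 2376.0
ln(2376.0) = 7.773174
ln(alpha) = ln(2.4) = 0.875469
N_min = 7.773174 / 0.875469 = 8.88


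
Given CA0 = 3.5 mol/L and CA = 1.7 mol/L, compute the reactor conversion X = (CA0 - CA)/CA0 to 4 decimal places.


X = (CA0 - CA) / CA0
X = (3.5 - 1.7) / 3.5
X = 1.8 / 3.5
X = 0.5143


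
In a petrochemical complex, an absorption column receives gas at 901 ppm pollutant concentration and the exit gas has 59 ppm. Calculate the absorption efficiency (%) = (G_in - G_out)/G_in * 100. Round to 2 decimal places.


Efficiency = (G_in - G_out) / G_in * 100%
Efficiency = (901 - 59) / 901 * 100
Efficiency = 842 / 901 * 100
Efficiency = 93.45%


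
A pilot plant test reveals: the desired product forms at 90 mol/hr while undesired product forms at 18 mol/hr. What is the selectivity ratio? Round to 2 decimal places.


S = desired product rate / undesired product rate
S = 90 / 18
S = 5.00


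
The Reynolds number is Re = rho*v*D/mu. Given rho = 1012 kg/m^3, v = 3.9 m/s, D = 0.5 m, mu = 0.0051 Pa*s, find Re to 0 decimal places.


Re = rho * v * D / mu
Re = 1012 * 3.9 * 0.5 / 0.0051
Re = 1973.4 / 0.0051
Re = 386941


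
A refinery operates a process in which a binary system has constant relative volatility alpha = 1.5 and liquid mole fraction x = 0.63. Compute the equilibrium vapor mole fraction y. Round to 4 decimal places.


y = alpha*x / (1 + (alpha-1)*x)
y = 1.5*0.63 / (1 + (1.5-1)*0.63)
y = 0.945 / (1 + 0.315)
y = 0.945 / 1.315
y = 0.7186


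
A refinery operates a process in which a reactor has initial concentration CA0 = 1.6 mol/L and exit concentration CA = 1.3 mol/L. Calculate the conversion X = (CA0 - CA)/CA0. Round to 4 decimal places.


X = (CA0 - CA) / CA0
X = (1.6 - 1.3) / 1.6
X = 0.3 / 1.6
X = 0.1875


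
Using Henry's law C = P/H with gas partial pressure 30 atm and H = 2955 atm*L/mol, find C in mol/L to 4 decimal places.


C = P / H
C = 30 / 2955
C = 0.0102 mol/L


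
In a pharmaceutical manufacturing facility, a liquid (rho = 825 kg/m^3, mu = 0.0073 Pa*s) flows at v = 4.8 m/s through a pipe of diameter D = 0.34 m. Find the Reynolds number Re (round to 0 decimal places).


Re = rho * v * D / mu
Re = 825 * 4.8 * 0.34 / 0.0073
Re = 1346.4 / 0.0073
Re = 184438


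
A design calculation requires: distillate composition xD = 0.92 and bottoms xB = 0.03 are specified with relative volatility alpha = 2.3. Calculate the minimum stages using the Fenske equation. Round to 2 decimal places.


N_min = ln((xD*(1-xB))/(xB*(1-xD))) / ln(alpha)
Numerator inside ln: 0.8924 / 0.0024 = 371.833333
ln(371.833333) = 5.918446
ln(alpha) = ln(2.3) = 0.832909
N_min = 5.918446 / 0.832909 = 7.11


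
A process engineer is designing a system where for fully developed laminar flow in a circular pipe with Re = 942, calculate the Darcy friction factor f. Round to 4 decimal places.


f = 64 / Re
f = 64 / 942
f = 0.0679


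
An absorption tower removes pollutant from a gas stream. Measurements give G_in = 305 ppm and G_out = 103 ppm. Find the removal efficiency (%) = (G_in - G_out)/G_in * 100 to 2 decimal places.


Efficiency = (G_in - G_out) / G_in * 100%
Efficiency = (305 - 103) / 305 * 100
Efficiency = 202 / 305 * 100
Efficiency = 66.23%


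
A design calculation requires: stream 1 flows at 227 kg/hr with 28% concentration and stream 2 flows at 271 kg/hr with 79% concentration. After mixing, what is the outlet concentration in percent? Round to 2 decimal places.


Mass balance on solute: F1*x1 + F2*x2 = F3*x3
F3 = F1 + F2 = 227 + 271 = 498 kg/hr
x3 = (F1*x1 + F2*x2)/F3
x3 = (227*0.28 + 271*0.79) / 498
x3 = 55.75%


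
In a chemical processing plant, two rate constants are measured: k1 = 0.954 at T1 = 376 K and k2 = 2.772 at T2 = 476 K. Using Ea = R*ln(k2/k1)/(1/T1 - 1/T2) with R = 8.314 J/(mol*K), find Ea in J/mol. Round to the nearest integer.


Ea = R * ln(k2/k1) / (1/T1 - 1/T2)
ln(k2/k1) = ln(2.772/0.954) = 1.0666607
1/T1 - 1/T2 = 1/376 - 1/476 = 0.000558734132
Ea = 8.314 * 1.0666607 / 0.000558734132
Ea = 15872 J/mol


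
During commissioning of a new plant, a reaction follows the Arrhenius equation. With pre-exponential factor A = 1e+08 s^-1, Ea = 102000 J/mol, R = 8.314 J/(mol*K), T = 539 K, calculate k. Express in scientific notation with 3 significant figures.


k = A * exp(-Ea/(R*T))
k = 1e+08 * exp(-102000 / (8.314 * 539))
k = 1e+08 * exp(-22.761527)
k = 1.30e-02


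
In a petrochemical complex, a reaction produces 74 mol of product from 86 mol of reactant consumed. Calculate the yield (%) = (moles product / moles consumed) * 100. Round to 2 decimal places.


Yield = (moles product / moles consumed) * 100%
Yield = (74 / 86) * 100
Yield = 0.8605 * 100
Yield = 86.05%


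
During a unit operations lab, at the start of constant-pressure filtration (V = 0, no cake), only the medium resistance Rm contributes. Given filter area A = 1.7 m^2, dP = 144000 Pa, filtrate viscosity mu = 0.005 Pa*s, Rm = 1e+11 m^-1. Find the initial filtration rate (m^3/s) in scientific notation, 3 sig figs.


rate = A * dP / (mu * Rm)
rate = 1.7 * 144000 / (0.005 * 1e+11)
rate = 244800.0 / 5.000e+08
rate = 4.90e-04 m^3/s


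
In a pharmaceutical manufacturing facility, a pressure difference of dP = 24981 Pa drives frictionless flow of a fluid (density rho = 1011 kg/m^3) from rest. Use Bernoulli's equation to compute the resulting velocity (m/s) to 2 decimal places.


v = sqrt(2*dP/rho)
v = sqrt(2*24981/1011)
v = sqrt(49.418398)
v = 7.03 m/s


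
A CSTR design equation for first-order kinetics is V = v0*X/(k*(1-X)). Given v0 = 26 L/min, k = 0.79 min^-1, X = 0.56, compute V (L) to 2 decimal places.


V = v0 * X / (k * (1 - X))
V = 26 * 0.56 / (0.79 * (1 - 0.56))
V = 14.56 / (0.79 * 0.44)
V = 14.56 / 0.3476
V = 41.89 L


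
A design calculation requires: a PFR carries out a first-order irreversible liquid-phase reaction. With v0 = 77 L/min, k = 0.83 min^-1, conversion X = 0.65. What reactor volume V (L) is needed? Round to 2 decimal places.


V = (v0/k) * ln(1/(1-X))
V = (77/0.83) * ln(1/(1-0.65))
V = 92.771084 * ln(2.857143)
V = 92.771084 * 1.049822
V = 97.39 L


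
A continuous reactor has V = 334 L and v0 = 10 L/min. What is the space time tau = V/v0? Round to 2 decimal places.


tau = V / v0
tau = 334 / 10
tau = 33.40 min


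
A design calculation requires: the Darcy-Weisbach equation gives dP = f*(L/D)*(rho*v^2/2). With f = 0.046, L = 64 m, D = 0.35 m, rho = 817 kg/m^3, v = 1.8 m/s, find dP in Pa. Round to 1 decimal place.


dP = f * (L/D) * (rho*v^2/2)
dP = 0.046 * (64/0.35) * (817*1.8^2/2)
L/D = 182.85714286
rho*v^2/2 = 817*3.24/2 = 1323.54
dP = 0.046 * 182.85714286 * 1323.54
dP = 11132.9 Pa


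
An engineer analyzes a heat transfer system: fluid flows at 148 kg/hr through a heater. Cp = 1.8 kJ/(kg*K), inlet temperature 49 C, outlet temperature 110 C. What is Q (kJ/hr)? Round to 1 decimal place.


Q = m_dot * Cp * (T2 - T1)
Q = 148 * 1.8 * (110 - 49)
Q = 148 * 1.8 * 61
Q = 16250.4 kJ/hr


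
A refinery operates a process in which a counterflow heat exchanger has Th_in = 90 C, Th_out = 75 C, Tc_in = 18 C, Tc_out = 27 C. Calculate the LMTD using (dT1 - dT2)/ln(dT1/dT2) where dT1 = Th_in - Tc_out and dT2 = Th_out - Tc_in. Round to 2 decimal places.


dT1 = Th_in - Tc_out = 90 - 27 = 63
dT2 = Th_out - Tc_in = 75 - 18 = 57
LMTD = (dT1 - dT2) / ln(dT1/dT2)
LMTD = (63 - 57) / ln(63/57)
LMTD = 59.95 K


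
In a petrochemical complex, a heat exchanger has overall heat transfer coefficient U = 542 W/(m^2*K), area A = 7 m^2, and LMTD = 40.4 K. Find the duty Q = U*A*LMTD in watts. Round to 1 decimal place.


Q = U * A * LMTD
Q = 542 * 7 * 40.4
Q = 153277.6 W


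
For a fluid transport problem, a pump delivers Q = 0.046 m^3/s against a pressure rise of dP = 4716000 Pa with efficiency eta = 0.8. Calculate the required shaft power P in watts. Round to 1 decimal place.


P = Q * dP / eta
P = 0.046 * 4716000 / 0.8
P = 216936.0 / 0.8
P = 271170.0 W


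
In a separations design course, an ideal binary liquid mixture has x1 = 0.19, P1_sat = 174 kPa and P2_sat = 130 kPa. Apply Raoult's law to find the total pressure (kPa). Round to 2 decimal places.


P = x1*P1_sat + x2*P2_sat
x2 = 1 - x1 = 1 - 0.19 = 0.81
P = 0.19*174 + 0.81*130
P = 33.06 + 105.3
P = 138.36 kPa


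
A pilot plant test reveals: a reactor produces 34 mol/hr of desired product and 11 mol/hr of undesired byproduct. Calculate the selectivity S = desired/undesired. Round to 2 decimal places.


S = desired product rate / undesired product rate
S = 34 / 11
S = 3.09


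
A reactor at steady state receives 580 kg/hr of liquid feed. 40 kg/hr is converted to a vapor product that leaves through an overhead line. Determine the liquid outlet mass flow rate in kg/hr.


Steady-state mass balance on the main outlet: F_out = F_in - F_removed
F_out = 580 - 40
F_out = 540 kg/hr


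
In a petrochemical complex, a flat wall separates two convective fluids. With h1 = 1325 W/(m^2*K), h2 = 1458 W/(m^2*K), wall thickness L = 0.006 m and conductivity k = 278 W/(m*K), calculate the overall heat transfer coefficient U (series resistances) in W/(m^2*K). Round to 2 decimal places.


1/U = 1/h1 + L/k + 1/h2
1/U = 1/1325 + 0.006/278 + 1/1458
1/U = 0.000754717 + 2.15827e-05 + 0.0006858711
1/U = 0.0014621708
U = 683.91 W/(m^2*K)


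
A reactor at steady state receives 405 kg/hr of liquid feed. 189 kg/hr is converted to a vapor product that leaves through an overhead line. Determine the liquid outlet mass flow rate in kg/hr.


Steady-state mass balance on the main outlet: F_out = F_in - F_removed
F_out = 405 - 189
F_out = 216 kg/hr


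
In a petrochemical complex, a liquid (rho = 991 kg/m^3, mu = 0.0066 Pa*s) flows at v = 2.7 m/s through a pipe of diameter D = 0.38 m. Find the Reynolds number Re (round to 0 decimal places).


Re = rho * v * D / mu
Re = 991 * 2.7 * 0.38 / 0.0066
Re = 1016.766 / 0.0066
Re = 154055


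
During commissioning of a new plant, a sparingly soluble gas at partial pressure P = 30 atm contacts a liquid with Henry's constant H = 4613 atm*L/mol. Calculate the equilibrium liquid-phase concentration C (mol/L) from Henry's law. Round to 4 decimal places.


C = P / H
C = 30 / 4613
C = 0.0065 mol/L


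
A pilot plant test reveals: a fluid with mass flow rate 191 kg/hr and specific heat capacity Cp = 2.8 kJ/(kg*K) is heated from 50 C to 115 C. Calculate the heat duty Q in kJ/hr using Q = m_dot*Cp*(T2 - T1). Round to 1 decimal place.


Q = m_dot * Cp * (T2 - T1)
Q = 191 * 2.8 * (115 - 50)
Q = 191 * 2.8 * 65
Q = 34762.0 kJ/hr


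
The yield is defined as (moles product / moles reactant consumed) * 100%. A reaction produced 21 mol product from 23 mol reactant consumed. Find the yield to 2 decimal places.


Yield = (moles product / moles consumed) * 100%
Yield = (21 / 23) * 100
Yield = 0.913 * 100
Yield = 91.30%


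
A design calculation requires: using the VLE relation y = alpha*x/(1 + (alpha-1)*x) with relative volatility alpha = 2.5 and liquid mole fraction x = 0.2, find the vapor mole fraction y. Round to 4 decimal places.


y = alpha*x / (1 + (alpha-1)*x)
y = 2.5*0.2 / (1 + (2.5-1)*0.2)
y = 0.5 / (1 + 0.3)
y = 0.5 / 1.3
y = 0.3846


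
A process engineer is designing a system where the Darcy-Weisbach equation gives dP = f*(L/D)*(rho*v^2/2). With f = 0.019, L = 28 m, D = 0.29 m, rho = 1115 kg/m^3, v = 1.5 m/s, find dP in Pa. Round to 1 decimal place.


dP = f * (L/D) * (rho*v^2/2)
dP = 0.019 * (28/0.29) * (1115*1.5^2/2)
L/D = 96.55172414
rho*v^2/2 = 1115*2.25/2 = 1254.375
dP = 0.019 * 96.55172414 * 1254.375
dP = 2301.1 Pa


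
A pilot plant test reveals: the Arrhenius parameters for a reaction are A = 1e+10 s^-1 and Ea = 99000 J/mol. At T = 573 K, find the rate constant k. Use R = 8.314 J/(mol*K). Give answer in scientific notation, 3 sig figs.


k = A * exp(-Ea/(R*T))
k = 1e+10 * exp(-99000 / (8.314 * 573))
k = 1e+10 * exp(-20.781197)
k = 9.44e+00


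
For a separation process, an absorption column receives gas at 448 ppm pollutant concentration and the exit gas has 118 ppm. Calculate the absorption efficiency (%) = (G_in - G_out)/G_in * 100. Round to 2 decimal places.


Efficiency = (G_in - G_out) / G_in * 100%
Efficiency = (448 - 118) / 448 * 100
Efficiency = 330 / 448 * 100
Efficiency = 73.66%


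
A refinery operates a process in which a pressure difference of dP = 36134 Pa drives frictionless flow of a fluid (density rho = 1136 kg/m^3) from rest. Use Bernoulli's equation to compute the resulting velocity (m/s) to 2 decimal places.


v = sqrt(2*dP/rho)
v = sqrt(2*36134/1136)
v = sqrt(63.616197)
v = 7.98 m/s


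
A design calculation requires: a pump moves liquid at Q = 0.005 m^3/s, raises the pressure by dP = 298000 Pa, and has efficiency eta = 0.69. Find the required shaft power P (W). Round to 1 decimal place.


P = Q * dP / eta
P = 0.005 * 298000 / 0.69
P = 1490.0 / 0.69
P = 2159.4 W


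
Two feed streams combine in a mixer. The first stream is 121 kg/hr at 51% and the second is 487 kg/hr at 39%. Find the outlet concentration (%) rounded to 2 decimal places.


Mass balance on solute: F1*x1 + F2*x2 = F3*x3
F3 = F1 + F2 = 121 + 487 = 608 kg/hr
x3 = (F1*x1 + F2*x2)/F3
x3 = (121*0.51 + 487*0.39) / 608
x3 = 41.39%


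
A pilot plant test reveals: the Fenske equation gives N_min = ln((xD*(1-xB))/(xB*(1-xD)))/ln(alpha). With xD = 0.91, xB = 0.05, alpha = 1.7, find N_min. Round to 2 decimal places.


N_min = ln((xD*(1-xB))/(xB*(1-xD))) / ln(alpha)
Numerator inside ln: 0.8645 / 0.0045 = 192.111111
ln(192.111111) = 5.258074
ln(alpha) = ln(1.7) = 0.530628
N_min = 5.258074 / 0.530628 = 9.91


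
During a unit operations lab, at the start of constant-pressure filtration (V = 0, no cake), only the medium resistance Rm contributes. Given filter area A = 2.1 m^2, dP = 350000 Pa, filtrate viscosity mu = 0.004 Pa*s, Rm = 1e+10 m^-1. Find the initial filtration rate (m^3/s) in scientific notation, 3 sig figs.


rate = A * dP / (mu * Rm)
rate = 2.1 * 350000 / (0.004 * 1e+10)
rate = 735000.0 / 4.000e+07
rate = 1.84e-02 m^3/s


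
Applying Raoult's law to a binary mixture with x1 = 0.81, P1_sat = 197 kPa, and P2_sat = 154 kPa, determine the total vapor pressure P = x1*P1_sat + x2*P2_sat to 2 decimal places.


P = x1*P1_sat + x2*P2_sat
x2 = 1 - x1 = 1 - 0.81 = 0.19
P = 0.81*197 + 0.19*154
P = 159.57 + 29.26
P = 188.83 kPa


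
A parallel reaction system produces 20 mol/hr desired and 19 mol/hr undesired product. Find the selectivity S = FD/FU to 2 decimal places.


S = desired product rate / undesired product rate
S = 20 / 19
S = 1.05


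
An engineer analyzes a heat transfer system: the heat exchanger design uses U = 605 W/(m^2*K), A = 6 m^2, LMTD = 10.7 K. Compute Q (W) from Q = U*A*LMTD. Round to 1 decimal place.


Q = U * A * LMTD
Q = 605 * 6 * 10.7
Q = 38841.0 W


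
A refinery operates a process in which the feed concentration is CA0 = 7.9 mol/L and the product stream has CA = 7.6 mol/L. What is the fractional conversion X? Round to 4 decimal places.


X = (CA0 - CA) / CA0
X = (7.9 - 7.6) / 7.9
X = 0.3 / 7.9
X = 0.0380


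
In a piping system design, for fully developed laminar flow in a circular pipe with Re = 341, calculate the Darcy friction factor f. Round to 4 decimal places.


f = 64 / Re
f = 64 / 341
f = 0.1877


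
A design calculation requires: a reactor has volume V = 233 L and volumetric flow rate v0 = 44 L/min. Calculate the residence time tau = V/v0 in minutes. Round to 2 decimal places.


tau = V / v0
tau = 233 / 44
tau = 5.30 min


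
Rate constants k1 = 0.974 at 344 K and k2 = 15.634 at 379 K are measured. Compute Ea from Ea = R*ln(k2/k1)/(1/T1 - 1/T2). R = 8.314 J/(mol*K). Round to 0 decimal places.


Ea = R * ln(k2/k1) / (1/T1 - 1/T2)
ln(k2/k1) = ln(15.634/0.974) = 2.775792
1/T1 - 1/T2 = 1/344 - 1/379 = 0.000268454317
Ea = 8.314 * 2.775792 / 0.000268454317
Ea = 85966 J/mol


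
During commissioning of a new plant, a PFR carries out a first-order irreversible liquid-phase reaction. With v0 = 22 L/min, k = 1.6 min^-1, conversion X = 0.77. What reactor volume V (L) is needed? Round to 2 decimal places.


V = (v0/k) * ln(1/(1-X))
V = (22/1.6) * ln(1/(1-0.77))
V = 13.75 * ln(4.347826)
V = 13.75 * 1.469676
V = 20.21 L


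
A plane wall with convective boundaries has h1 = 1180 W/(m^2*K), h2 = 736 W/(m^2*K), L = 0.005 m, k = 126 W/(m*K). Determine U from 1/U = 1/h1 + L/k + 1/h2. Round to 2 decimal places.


1/U = 1/h1 + L/k + 1/h2
1/U = 1/1180 + 0.005/126 + 1/736
1/U = 0.0008474576 + 3.96825e-05 + 0.0013586957
1/U = 0.0022458358
U = 445.27 W/(m^2*K)


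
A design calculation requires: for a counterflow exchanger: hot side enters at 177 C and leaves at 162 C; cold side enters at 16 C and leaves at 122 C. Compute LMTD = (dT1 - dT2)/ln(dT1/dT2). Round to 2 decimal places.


dT1 = Th_in - Tc_out = 177 - 122 = 55
dT2 = Th_out - Tc_in = 162 - 16 = 146
LMTD = (dT1 - dT2) / ln(dT1/dT2)
LMTD = (55 - 146) / ln(55/146)
LMTD = 93.21 K


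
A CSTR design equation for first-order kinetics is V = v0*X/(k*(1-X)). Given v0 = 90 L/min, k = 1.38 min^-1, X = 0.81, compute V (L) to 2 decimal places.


V = v0 * X / (k * (1 - X))
V = 90 * 0.81 / (1.38 * (1 - 0.81))
V = 72.9 / (1.38 * 0.19)
V = 72.9 / 0.2622
V = 278.03 L


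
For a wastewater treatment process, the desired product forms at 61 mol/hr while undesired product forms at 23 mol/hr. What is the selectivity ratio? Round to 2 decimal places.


S = desired product rate / undesired product rate
S = 61 / 23
S = 2.65


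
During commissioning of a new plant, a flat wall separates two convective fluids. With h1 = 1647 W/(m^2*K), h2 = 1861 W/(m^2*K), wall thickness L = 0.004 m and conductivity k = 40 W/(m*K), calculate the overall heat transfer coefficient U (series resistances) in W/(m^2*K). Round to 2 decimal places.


1/U = 1/h1 + L/k + 1/h2
1/U = 1/1647 + 0.004/40 + 1/1861
1/U = 0.0006071645 + 0.0001 + 0.0005373455
1/U = 0.00124451
U = 803.53 W/(m^2*K)


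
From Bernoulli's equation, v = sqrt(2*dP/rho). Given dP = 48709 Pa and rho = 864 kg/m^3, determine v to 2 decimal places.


v = sqrt(2*dP/rho)
v = sqrt(2*48709/864)
v = sqrt(112.752315)
v = 10.62 m/s


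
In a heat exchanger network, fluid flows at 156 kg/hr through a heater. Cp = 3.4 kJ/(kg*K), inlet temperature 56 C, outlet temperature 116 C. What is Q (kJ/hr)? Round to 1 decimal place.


Q = m_dot * Cp * (T2 - T1)
Q = 156 * 3.4 * (116 - 56)
Q = 156 * 3.4 * 60
Q = 31824.0 kJ/hr


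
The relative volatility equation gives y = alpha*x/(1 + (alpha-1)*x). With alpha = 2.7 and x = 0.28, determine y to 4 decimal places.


y = alpha*x / (1 + (alpha-1)*x)
y = 2.7*0.28 / (1 + (2.7-1)*0.28)
y = 0.756 / (1 + 0.476)
y = 0.756 / 1.476
y = 0.5122


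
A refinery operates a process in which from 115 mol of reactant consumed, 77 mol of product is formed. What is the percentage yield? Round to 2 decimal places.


Yield = (moles product / moles consumed) * 100%
Yield = (77 / 115) * 100
Yield = 0.6696 * 100
Yield = 66.96%


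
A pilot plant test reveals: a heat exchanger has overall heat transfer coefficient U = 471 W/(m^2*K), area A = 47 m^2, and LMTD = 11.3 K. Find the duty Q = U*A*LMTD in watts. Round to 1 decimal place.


Q = U * A * LMTD
Q = 471 * 47 * 11.3
Q = 250148.1 W


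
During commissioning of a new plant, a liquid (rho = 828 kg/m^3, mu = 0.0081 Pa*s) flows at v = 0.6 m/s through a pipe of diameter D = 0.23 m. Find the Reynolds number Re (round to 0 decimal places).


Re = rho * v * D / mu
Re = 828 * 0.6 * 0.23 / 0.0081
Re = 114.264 / 0.0081
Re = 14107


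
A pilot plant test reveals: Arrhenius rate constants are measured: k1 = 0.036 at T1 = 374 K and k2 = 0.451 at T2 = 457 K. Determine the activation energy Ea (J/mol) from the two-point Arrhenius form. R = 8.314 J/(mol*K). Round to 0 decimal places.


Ea = R * ln(k2/k1) / (1/T1 - 1/T2)
ln(k2/k1) = ln(0.451/0.036) = 2.5279484
1/T1 - 1/T2 = 1/374 - 1/457 = 0.000485612984
Ea = 8.314 * 2.5279484 / 0.000485612984
Ea = 43280 J/mol


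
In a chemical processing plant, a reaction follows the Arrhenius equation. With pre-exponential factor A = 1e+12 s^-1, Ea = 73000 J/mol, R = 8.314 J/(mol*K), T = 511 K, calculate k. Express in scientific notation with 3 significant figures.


k = A * exp(-Ea/(R*T))
k = 1e+12 * exp(-73000 / (8.314 * 511))
k = 1e+12 * exp(-17.182721)
k = 3.45e+04


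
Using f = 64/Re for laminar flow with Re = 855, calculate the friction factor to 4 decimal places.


f = 64 / Re
f = 64 / 855
f = 0.0749


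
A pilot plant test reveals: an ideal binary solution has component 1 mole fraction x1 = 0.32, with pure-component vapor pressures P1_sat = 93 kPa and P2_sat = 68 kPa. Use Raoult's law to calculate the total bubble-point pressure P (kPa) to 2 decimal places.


P = x1*P1_sat + x2*P2_sat
x2 = 1 - x1 = 1 - 0.32 = 0.68
P = 0.32*93 + 0.68*68
P = 29.76 + 46.24
P = 76.00 kPa


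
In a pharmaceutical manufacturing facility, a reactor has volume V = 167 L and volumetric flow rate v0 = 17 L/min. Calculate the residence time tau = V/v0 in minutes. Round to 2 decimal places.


tau = V / v0
tau = 167 / 17
tau = 9.82 min


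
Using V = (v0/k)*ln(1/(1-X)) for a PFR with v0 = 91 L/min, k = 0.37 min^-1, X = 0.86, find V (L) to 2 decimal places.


V = (v0/k) * ln(1/(1-X))
V = (91/0.37) * ln(1/(1-0.86))
V = 245.945946 * ln(7.142857)
V = 245.945946 * 1.966113
V = 483.56 L


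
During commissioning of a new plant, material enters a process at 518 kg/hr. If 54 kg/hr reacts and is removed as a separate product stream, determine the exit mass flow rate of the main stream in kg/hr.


Steady-state mass balance on the main outlet: F_out = F_in - F_removed
F_out = 518 - 54
F_out = 464 kg/hr


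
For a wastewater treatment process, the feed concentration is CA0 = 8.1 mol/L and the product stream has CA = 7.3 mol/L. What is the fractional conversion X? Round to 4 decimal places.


X = (CA0 - CA) / CA0
X = (8.1 - 7.3) / 8.1
X = 0.8 / 8.1
X = 0.0988


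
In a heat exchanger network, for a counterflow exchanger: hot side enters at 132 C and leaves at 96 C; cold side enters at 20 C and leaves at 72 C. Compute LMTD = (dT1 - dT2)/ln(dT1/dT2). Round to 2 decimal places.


dT1 = Th_in - Tc_out = 132 - 72 = 60
dT2 = Th_out - Tc_in = 96 - 20 = 76
LMTD = (dT1 - dT2) / ln(dT1/dT2)
LMTD = (60 - 76) / ln(60/76)
LMTD = 67.69 K


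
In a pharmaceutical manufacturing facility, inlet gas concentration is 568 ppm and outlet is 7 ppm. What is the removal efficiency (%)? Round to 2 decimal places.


Efficiency = (G_in - G_out) / G_in * 100%
Efficiency = (568 - 7) / 568 * 100
Efficiency = 561 / 568 * 100
Efficiency = 98.77%


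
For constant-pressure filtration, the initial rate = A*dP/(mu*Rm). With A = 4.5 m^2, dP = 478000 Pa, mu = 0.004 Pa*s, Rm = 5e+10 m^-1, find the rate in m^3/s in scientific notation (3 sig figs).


rate = A * dP / (mu * Rm)
rate = 4.5 * 478000 / (0.004 * 5e+10)
rate = 2151000.0 / 2.000e+08
rate = 1.08e-02 m^3/s


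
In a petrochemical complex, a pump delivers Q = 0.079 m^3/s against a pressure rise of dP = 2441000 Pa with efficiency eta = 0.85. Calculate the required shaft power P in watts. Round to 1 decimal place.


P = Q * dP / eta
P = 0.079 * 2441000 / 0.85
P = 192839.0 / 0.85
P = 226869.4 W


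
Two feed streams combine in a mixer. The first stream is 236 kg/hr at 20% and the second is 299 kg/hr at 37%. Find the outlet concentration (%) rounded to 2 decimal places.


Mass balance on solute: F1*x1 + F2*x2 = F3*x3
F3 = F1 + F2 = 236 + 299 = 535 kg/hr
x3 = (F1*x1 + F2*x2)/F3
x3 = (236*0.2 + 299*0.37) / 535
x3 = 29.50%


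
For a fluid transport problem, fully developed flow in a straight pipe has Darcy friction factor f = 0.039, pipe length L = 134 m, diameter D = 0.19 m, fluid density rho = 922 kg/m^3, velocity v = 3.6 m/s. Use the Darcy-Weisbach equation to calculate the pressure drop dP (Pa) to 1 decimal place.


dP = f * (L/D) * (rho*v^2/2)
dP = 0.039 * (134/0.19) * (922*3.6^2/2)
L/D = 705.26315789
rho*v^2/2 = 922*12.96/2 = 5974.56
dP = 0.039 * 705.26315789 * 5974.56
dP = 164331.8 Pa


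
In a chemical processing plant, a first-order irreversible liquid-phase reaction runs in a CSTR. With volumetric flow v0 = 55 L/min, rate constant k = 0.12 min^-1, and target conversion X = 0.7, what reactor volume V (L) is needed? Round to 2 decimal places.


V = v0 * X / (k * (1 - X))
V = 55 * 0.7 / (0.12 * (1 - 0.7))
V = 38.5 / (0.12 * 0.3)
V = 38.5 / 0.036
V = 1069.44 L


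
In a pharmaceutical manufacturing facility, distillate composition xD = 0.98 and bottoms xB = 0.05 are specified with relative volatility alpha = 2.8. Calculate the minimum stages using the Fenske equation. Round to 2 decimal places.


N_min = ln((xD*(1-xB))/(xB*(1-xD))) / ln(alpha)
Numerator inside ln: 0.931 / 0.001 = 931.0
ln(931.0) = 6.836259
ln(alpha) = ln(2.8) = 1.029619
N_min = 6.836259 / 1.029619 = 6.64


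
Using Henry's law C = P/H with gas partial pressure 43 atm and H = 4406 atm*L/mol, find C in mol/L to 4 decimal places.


C = P / H
C = 43 / 4406
C = 0.0098 mol/L


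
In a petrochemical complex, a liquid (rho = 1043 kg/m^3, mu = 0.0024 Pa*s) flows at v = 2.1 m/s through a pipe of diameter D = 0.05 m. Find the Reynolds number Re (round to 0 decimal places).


Re = rho * v * D / mu
Re = 1043 * 2.1 * 0.05 / 0.0024
Re = 109.515 / 0.0024
Re = 45631


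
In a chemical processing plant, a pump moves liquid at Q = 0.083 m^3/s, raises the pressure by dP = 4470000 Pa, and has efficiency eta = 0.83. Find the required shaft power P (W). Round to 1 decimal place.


P = Q * dP / eta
P = 0.083 * 4470000 / 0.83
P = 371010.0 / 0.83
P = 447000.0 W


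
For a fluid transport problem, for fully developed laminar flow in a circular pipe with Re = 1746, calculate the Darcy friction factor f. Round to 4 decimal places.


f = 64 / Re
f = 64 / 1746
f = 0.0367


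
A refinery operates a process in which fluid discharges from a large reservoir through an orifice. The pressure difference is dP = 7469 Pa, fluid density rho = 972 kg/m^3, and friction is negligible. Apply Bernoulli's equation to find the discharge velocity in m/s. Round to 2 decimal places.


v = sqrt(2*dP/rho)
v = sqrt(2*7469/972)
v = sqrt(15.368313)
v = 3.92 m/s


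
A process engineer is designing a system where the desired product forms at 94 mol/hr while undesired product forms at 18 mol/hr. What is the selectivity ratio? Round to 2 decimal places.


S = desired product rate / undesired product rate
S = 94 / 18
S = 5.22


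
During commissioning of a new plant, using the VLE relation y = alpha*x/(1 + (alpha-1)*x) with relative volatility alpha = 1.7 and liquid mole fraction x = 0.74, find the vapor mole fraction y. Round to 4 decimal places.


y = alpha*x / (1 + (alpha-1)*x)
y = 1.7*0.74 / (1 + (1.7-1)*0.74)
y = 1.258 / (1 + 0.518)
y = 1.258 / 1.518
y = 0.8287


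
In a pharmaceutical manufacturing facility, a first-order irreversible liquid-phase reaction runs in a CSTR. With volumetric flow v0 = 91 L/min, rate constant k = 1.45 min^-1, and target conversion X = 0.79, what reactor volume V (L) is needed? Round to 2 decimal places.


V = v0 * X / (k * (1 - X))
V = 91 * 0.79 / (1.45 * (1 - 0.79))
V = 71.89 / (1.45 * 0.21)
V = 71.89 / 0.3045
V = 236.09 L


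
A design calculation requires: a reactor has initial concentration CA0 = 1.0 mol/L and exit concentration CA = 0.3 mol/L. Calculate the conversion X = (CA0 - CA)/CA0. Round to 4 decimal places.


X = (CA0 - CA) / CA0
X = (1.0 - 0.3) / 1.0
X = 0.7 / 1.0
X = 0.7000


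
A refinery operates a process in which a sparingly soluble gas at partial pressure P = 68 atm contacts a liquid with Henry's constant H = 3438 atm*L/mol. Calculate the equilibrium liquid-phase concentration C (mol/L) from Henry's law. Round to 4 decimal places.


C = P / H
C = 68 / 3438
C = 0.0198 mol/L


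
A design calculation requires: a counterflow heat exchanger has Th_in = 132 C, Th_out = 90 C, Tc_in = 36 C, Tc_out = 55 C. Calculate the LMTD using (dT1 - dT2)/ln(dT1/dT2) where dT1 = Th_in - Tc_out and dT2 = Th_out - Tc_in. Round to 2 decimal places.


dT1 = Th_in - Tc_out = 132 - 55 = 77
dT2 = Th_out - Tc_in = 90 - 36 = 54
LMTD = (dT1 - dT2) / ln(dT1/dT2)
LMTD = (77 - 54) / ln(77/54)
LMTD = 64.82 K


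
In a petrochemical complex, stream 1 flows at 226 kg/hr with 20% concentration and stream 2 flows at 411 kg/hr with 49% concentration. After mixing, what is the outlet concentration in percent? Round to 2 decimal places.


Mass balance on solute: F1*x1 + F2*x2 = F3*x3
F3 = F1 + F2 = 226 + 411 = 637 kg/hr
x3 = (F1*x1 + F2*x2)/F3
x3 = (226*0.2 + 411*0.49) / 637
x3 = 38.71%


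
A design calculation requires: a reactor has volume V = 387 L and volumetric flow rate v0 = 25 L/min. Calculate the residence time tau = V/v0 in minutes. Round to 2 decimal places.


tau = V / v0
tau = 387 / 25
tau = 15.48 min


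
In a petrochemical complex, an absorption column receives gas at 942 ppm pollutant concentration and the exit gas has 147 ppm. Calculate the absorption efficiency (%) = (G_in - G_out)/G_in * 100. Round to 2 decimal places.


Efficiency = (G_in - G_out) / G_in * 100%
Efficiency = (942 - 147) / 942 * 100
Efficiency = 795 / 942 * 100
Efficiency = 84.39%


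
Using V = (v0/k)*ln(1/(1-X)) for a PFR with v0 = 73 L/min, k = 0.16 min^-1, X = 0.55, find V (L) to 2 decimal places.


V = (v0/k) * ln(1/(1-X))
V = (73/0.16) * ln(1/(1-0.55))
V = 456.25 * ln(2.222222)
V = 456.25 * 0.798508
V = 364.32 L


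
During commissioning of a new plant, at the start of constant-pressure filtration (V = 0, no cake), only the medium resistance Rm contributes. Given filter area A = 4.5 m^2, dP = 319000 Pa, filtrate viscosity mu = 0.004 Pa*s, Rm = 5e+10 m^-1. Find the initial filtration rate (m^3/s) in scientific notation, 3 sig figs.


rate = A * dP / (mu * Rm)
rate = 4.5 * 319000 / (0.004 * 5e+10)
rate = 1435500.0 / 2.000e+08
rate = 7.18e-03 m^3/s
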